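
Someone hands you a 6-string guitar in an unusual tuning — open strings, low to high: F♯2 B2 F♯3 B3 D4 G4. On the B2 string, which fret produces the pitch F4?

18

F4 is 18 semitones above the open B2 (B–C–C#–D–…–D#–E–F), so it sits at fret 18.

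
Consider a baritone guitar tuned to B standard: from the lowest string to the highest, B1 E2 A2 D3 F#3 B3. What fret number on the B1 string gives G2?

8

G2 is 8 semitones above the open B1 (B–C–C#–D–D#–E–F–F#–G), so it sits at fret 8.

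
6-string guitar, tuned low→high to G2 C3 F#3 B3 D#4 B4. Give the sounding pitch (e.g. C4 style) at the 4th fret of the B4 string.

D#5

B4 is MIDI 71. Adding 4 gives 75, which is D#5.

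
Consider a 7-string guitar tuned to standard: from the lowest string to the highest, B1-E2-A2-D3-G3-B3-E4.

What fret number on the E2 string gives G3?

G3 is 15 semitones above the open E2 (E–F–F#–G–…–F–F#–G), so it sits at fret 15.

15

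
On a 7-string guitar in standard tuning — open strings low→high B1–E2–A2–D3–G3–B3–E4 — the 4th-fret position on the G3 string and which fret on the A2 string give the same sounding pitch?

14

Fret 4 on G3 is MIDI 55 + 4 = 59 (B3). On the A2 string (open MIDI 45), that pitch is 59 − 45 = fret 14.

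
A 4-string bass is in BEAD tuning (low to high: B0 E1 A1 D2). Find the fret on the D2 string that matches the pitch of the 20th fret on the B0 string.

B0 at fret 20 is B0 + 20 semitones = G2.
The open D2 string is 15 semitones above the open B0, so the same pitch on the D2 string lies at fret 20 − 15 = 5.

5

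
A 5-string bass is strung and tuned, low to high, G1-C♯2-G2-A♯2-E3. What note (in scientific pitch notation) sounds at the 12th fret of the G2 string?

The open G2 string plus 12 semitones: G–G#–A–A#–…–F–F#–G.
The walk passes from B into C once, so the octave number goes from 2 to 3.

G3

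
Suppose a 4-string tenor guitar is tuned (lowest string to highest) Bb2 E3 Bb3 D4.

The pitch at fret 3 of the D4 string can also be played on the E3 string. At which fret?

Fret 3 on D4 is MIDI 62 + 3 = 65 (F4). On the E3 string (open MIDI 52), that pitch is 65 − 52 = fret 13.

13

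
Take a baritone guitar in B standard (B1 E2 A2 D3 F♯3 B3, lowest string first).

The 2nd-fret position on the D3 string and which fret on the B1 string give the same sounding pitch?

Fret 2 on D3 is MIDI 50 + 2 = 52 (E3). On the B1 string (open MIDI 35), that pitch is 52 − 35 = fret 17.

17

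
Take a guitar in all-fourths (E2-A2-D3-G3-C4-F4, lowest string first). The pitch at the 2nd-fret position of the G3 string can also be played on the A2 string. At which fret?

G3 at fret 2 is G3 + 2 semitones = A3.
The open A2 string is 10 semitones below the open G3, so the same pitch on the A2 string lies at fret 2 + 10 = 12.

12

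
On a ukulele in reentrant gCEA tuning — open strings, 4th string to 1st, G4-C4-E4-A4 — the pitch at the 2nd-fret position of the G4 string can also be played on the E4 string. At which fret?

5

G4 at fret 2 is G4 + 2 semitones = A4.
The open E4 string is 3 semitones below the open G4, so the same pitch on the E4 string lies at fret 2 + 3 = 5.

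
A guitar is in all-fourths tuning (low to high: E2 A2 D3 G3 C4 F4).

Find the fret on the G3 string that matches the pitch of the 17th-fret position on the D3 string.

Fret 17 on D3 is MIDI 50 + 17 = 67 (G4). On the G3 string (open MIDI 55), that pitch is 67 − 55 = fret 12.

12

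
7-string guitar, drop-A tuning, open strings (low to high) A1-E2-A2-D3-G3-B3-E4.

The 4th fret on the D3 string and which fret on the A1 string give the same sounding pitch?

D3 at fret 4 is D3 + 4 semitones = F#3.
The open A1 string is 17 semitones below the open D3, so the same pitch on the A1 string lies at fret 4 + 17 = 21.

21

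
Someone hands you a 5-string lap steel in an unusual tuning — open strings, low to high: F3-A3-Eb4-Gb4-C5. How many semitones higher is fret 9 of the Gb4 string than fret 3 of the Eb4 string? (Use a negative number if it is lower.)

Gb4 at fret 9 → Eb5 (MIDI 75); Eb4 at fret 3 → Gb4 (MIDI 66).
75 − 66 = 9, so the two pitches are 9 semitones apart.

9 semitones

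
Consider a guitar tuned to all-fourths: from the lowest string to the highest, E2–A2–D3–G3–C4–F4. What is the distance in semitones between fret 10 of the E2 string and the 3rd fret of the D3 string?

E2 at fret 10 → D3 (MIDI 50); D3 at fret 3 → F3 (MIDI 53).
50 − 53 = -3, so the two pitches are 3 semitones apart, with F3 the higher.

3 semitones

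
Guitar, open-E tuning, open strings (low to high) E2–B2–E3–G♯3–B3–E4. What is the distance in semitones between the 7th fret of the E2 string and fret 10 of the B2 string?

10 semitones

E2 at fret 7 → B2 (MIDI 47); B2 at fret 10 → A3 (MIDI 57).
47 − 57 = -10, so the two pitches are 10 semitones apart, with A3 the higher.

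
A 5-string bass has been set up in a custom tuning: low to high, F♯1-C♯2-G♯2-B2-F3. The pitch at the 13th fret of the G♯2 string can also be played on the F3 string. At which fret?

G♯2 at fret 13 is G♯2 + 13 semitones = A3.
The open F3 string is 9 semitones above the open G♯2, so the same pitch on the F3 string lies at fret 13 − 9 = 4.

4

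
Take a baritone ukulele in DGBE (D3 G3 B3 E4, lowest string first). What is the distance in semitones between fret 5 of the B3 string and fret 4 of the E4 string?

B3 at fret 5 → E4 (MIDI 64); E4 at fret 4 → G♯4 (MIDI 68).
64 − 68 = -4, so the two pitches are 4 semitones apart, with G♯4 the higher.

4 semitones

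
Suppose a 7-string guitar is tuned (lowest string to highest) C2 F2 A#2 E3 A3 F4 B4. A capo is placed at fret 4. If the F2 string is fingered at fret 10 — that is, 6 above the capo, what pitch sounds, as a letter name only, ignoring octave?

The capo raises the open F2 by 4 semitones to A2; fretting 6 more gives F2 + 4 + 6 = F2 + 10 semitones, landing on D#.
(Also written Eb.)

D#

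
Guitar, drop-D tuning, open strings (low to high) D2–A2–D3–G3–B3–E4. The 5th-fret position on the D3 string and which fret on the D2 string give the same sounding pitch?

D3 at fret 5 is D3 + 5 semitones = G3.
The open D2 string is 12 semitones below the open D3, so the same pitch on the D2 string lies at fret 5 + 12 = 17.

17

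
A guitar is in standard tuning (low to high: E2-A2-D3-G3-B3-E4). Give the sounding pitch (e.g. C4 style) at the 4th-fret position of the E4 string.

G#4

The open E4 string plus 4 semitones: E–F–F#–G–G#.
No B→C boundary is crossed, so the octave stays at 4.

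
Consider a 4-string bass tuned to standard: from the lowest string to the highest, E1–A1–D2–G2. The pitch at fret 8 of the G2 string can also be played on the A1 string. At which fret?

18

Fret 8 on G2 is MIDI 43 + 8 = 51 (D#3). On the A1 string (open MIDI 33), that pitch is 51 − 33 = fret 18.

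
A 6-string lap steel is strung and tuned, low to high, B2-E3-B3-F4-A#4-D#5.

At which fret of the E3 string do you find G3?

3

G3 is 3 semitones above the open E3 (E–F–F#–G), so it sits at fret 3.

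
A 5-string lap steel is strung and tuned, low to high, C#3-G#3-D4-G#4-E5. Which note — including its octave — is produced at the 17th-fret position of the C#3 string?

F#4

Each fret is one semitone, so C#3 + 17 = F#4.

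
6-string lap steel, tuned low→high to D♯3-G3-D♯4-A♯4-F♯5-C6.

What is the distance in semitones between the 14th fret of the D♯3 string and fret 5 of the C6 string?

D♯3 at fret 14 → F4 (MIDI 65); C6 at fret 5 → F6 (MIDI 89).
65 − 89 = -24, so the two pitches are 24 semitones apart, with F6 the higher.

24 semitones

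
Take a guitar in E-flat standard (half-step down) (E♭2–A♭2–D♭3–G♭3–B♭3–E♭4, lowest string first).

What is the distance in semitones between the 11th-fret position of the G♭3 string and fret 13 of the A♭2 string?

G♭3 at fret 11 → F4 (MIDI 65); A♭2 at fret 13 → A3 (MIDI 57).
65 − 57 = 8, so the two pitches are 8 semitones apart, with F4 the higher.

8 semitones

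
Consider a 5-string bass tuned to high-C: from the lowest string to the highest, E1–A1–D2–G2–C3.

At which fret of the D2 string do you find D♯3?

13

D♯3 is 13 semitones above the open D2 (D–D#–E–F–…–C#–D–D#), so it sits at fret 13.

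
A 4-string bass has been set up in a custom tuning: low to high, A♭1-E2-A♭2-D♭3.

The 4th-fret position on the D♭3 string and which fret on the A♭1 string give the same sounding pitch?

21

Fret 4 on D♭3 is MIDI 49 + 4 = 53 (F3). On the A♭1 string (open MIDI 32), that pitch is 53 − 32 = fret 21.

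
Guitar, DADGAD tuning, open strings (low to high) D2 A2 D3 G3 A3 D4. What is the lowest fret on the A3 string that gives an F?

8

From A3, count semitones up the chromatic scale until reaching F: A–A#–B–C–C#–D–D#–E–F — 8 steps.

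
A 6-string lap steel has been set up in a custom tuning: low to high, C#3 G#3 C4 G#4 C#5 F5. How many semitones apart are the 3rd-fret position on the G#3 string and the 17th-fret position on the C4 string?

18 semitones

G#3 at fret 3 → B3 (MIDI 59); C4 at fret 17 → F5 (MIDI 77).
59 − 77 = -18, so the two pitches are 18 semitones apart, with F5 the higher.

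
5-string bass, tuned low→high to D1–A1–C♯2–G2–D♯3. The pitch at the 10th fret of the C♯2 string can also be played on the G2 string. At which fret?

C♯2 at fret 10 is C♯2 + 10 semitones = B2.
The open G2 string is 6 semitones above the open C♯2, so the same pitch on the G2 string lies at fret 10 − 6 = 4.

4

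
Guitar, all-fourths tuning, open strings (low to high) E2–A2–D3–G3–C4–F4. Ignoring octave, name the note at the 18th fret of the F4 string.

Each fret is one semitone, so F4 + 18 = B.

B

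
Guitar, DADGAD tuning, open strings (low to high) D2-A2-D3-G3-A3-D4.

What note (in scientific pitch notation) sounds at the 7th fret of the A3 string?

Each fret is one semitone, so A3 + 7 = E4.

E4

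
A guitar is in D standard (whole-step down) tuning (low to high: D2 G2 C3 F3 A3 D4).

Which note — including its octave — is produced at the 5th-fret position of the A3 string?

D4

A3 is MIDI 57. Adding 5 gives 62, which is D4.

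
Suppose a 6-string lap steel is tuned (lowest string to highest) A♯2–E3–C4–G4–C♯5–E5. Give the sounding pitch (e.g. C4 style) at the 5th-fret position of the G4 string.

C5

G4 is MIDI 67. Adding 5 gives 72, which is C5.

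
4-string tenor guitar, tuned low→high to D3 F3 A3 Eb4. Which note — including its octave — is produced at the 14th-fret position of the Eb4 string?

Each fret is one semitone, so Eb4 + 14 = F5.

F5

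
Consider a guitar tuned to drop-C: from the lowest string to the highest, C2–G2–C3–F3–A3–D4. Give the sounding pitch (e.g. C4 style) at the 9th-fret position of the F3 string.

D4

The open F3 string plus 9 semitones: F–F#–G–G#–A–A#–B–C–C#–D.
The walk passes from B into C once, so the octave number goes from 3 to 4.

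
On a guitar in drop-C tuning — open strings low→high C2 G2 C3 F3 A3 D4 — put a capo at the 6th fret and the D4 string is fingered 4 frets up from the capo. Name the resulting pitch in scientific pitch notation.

The capo raises the open D4 by 6 semitones to G♯4; fretting 4 more gives D4 + 6 + 4 = D4 + 10 semitones = C5.

C5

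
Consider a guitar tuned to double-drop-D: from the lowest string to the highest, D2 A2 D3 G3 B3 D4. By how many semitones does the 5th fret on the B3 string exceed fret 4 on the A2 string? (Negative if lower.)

B3 at fret 5 → E4 (MIDI 64); A2 at fret 4 → C♯3 (MIDI 49).
64 − 49 = 15, so the two pitches are 15 semitones apart.

15 semitones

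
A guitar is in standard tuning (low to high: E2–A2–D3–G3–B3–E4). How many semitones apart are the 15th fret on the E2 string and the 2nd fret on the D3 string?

3 semitones

E2 at fret 15 → G3 (MIDI 55); D3 at fret 2 → E3 (MIDI 52).
55 − 52 = 3, so the two pitches are 3 semitones apart, with G3 the higher.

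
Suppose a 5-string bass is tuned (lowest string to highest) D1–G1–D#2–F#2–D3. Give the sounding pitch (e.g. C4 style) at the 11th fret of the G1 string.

F#2

G1 is MIDI 31. Adding 11 gives 42, which is F#2.
(Equivalently spelled Gb2.)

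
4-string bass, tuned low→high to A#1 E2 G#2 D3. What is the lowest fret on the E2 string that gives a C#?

From E2, count semitones up the chromatic scale until reaching C#: E–F–F#–G–G#–A–A#–B–C–C# — 9 steps.

9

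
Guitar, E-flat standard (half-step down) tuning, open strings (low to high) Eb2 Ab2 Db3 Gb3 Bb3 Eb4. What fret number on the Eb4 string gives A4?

A4 is 6 semitones above the open Eb4 (Eb–E–F–Gb–G–Ab–A), so it sits at fret 6.

6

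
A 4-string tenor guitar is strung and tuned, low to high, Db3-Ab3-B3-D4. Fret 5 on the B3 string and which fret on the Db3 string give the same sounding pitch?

15

B3 at fret 5 is B3 + 5 semitones = E4.
The open Db3 string is 10 semitones below the open B3, so the same pitch on the Db3 string lies at fret 5 + 10 = 15.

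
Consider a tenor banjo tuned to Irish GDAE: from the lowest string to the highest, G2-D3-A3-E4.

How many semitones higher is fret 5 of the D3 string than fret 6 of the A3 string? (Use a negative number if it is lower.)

D3 at fret 5 → G3 (MIDI 55); A3 at fret 6 → D♯4 (MIDI 63).
55 − 63 = -8, so the two pitches are 8 semitones apart.

-8 semitones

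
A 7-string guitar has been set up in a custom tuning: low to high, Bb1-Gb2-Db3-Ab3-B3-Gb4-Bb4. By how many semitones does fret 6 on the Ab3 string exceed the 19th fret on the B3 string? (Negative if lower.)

-16 semitones

Ab3 at fret 6 → D4 (MIDI 62); B3 at fret 19 → Gb5 (MIDI 78).
62 − 78 = -16, so the two pitches are 16 semitones apart.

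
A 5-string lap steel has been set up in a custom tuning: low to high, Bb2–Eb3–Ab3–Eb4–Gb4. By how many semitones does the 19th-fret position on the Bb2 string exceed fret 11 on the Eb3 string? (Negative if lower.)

3 semitones

Bb2 at fret 19 → F4 (MIDI 65); Eb3 at fret 11 → D4 (MIDI 62).
65 − 62 = 3, so the two pitches are 3 semitones apart.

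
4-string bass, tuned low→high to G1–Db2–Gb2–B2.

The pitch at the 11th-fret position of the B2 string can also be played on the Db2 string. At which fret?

B2 at fret 11 is B2 + 11 semitones = Bb3.
The open Db2 string is 10 semitones below the open B2, so the same pitch on the Db2 string lies at fret 11 + 10 = 21.

21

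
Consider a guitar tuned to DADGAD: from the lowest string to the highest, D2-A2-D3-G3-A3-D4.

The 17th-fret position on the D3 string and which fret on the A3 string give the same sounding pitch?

10

Fret 17 on D3 is MIDI 50 + 17 = 67 (G4). On the A3 string (open MIDI 57), that pitch is 67 − 57 = fret 10.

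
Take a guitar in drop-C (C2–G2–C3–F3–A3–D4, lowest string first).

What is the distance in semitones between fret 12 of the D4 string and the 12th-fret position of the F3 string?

D4 at fret 12 → D5 (MIDI 74); F3 at fret 12 → F4 (MIDI 65).
74 − 65 = 9, so the two pitches are 9 semitones apart, with D5 the higher.

9 semitones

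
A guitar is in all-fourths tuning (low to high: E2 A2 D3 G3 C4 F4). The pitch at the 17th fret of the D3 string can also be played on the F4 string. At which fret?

Fret 17 on D3 is MIDI 50 + 17 = 67 (G4). On the F4 string (open MIDI 65), that pitch is 67 − 65 = fret 2.

2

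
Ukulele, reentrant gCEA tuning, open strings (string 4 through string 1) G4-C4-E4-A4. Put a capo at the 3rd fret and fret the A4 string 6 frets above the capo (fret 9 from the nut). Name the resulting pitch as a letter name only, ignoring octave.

F#

The capo raises the open A4 by 3 semitones to C5; fretting 6 more gives A4 + 3 + 6 = A4 + 9 semitones, landing on F#.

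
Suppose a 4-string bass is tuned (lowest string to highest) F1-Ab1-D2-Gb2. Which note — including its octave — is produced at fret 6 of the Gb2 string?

Gb2 is MIDI 42. Adding 6 gives 48, which is C3.

C3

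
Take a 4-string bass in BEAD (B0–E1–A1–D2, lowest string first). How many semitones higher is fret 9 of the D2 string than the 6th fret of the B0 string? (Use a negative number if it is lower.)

D2 at fret 9 → B2 (MIDI 47); B0 at fret 6 → F1 (MIDI 29).
47 − 29 = 18, so the two pitches are 18 semitones apart.

18 semitones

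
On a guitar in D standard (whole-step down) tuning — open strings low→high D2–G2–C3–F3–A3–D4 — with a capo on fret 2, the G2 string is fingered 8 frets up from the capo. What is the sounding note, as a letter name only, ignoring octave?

F

The capo raises the open G2 by 2 semitones to A2; fretting 8 more gives G2 + 2 + 8 = G2 + 10 semitones, landing on F.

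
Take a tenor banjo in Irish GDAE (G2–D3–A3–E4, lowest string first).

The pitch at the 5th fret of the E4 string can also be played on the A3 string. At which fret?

E4 at fret 5 is E4 + 5 semitones = A4.
The open A3 string is 7 semitones below the open E4, so the same pitch on the A3 string lies at fret 5 + 7 = 12.

12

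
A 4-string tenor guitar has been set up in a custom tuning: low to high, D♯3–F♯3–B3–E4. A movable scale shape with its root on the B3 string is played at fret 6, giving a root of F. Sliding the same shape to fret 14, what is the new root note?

Moving from fret 6 to fret 14 shifts the root by 8 semitones.
F up 8 semitones is C♯.

C♯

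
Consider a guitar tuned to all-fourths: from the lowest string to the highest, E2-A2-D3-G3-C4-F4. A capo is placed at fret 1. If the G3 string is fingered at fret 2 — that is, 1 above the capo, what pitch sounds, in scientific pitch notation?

The capo raises the open G3 by 1 semitone to G♯3; fretting 1 more gives G3 + 1 + 1 = G3 + 2 semitones = A3.

A3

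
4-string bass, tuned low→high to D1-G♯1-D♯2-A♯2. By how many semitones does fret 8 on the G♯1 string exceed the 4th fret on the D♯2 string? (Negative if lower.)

-3 semitones

G♯1 at fret 8 → E2 (MIDI 40); D♯2 at fret 4 → G2 (MIDI 43).
40 − 43 = -3, so the two pitches are 3 semitones apart.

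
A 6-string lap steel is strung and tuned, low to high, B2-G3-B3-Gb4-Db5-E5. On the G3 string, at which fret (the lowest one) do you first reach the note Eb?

From G3, count semitones up the chromatic scale until reaching Eb: G–Ab–A–Bb–B–C–Db–D–Eb — 8 steps.

8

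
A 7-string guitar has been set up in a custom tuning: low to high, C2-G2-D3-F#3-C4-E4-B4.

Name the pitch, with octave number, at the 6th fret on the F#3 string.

F#3 is MIDI 54. Adding 6 gives 60, which is C4.

C4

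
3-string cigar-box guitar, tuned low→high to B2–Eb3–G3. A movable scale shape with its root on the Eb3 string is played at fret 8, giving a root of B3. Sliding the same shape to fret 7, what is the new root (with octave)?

Bb3

Moving from fret 8 to fret 7 shifts the root by -1 semitone.
B3 down 1 semitone is Bb3.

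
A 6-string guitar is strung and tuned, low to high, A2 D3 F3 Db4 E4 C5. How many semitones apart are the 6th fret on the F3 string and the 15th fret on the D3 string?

F3 at fret 6 → B3 (MIDI 59); D3 at fret 15 → F4 (MIDI 65).
59 − 65 = -6, so the two pitches are 6 semitones apart, with F4 the higher.

6 semitones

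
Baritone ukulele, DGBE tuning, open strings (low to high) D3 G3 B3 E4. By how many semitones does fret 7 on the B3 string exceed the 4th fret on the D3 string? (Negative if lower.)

12 semitones

B3 at fret 7 → F#4 (MIDI 66); D3 at fret 4 → F#3 (MIDI 54).
66 − 54 = 12, so the two pitches are 12 semitones apart.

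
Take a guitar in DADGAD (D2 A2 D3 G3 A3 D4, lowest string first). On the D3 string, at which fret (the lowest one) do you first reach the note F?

From D3, count semitones up the chromatic scale until reaching F: D–D#–E–F — 3 steps.

3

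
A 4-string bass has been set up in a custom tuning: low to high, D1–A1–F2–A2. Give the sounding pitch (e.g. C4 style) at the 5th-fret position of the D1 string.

G1

The open D1 string plus 5 semitones: D–D#–E–F–F#–G.
No B→C boundary is crossed, so the octave stays at 1.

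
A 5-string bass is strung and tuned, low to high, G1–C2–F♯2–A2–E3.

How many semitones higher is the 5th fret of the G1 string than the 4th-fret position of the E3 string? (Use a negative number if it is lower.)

-20 semitones

G1 at fret 5 → C2 (MIDI 36); E3 at fret 4 → G♯3 (MIDI 56).
36 − 56 = -20, so the two pitches are 20 semitones apart.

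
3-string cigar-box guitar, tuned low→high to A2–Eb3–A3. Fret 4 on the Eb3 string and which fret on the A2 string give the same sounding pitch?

Fret 4 on Eb3 is MIDI 51 + 4 = 55 (G3). On the A2 string (open MIDI 45), that pitch is 55 − 45 = fret 10.

10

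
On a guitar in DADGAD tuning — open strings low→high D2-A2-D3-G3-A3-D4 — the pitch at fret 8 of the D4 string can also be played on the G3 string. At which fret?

15

Fret 8 on D4 is MIDI 62 + 8 = 70 (A#4). On the G3 string (open MIDI 55), that pitch is 70 − 55 = fret 15.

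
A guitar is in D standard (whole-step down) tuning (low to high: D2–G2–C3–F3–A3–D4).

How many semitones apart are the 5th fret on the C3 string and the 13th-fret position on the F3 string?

C3 at fret 5 → F3 (MIDI 53); F3 at fret 13 → F♯4 (MIDI 66).
53 − 66 = -13, so the two pitches are 13 semitones apart, with F♯4 the higher.

13 semitones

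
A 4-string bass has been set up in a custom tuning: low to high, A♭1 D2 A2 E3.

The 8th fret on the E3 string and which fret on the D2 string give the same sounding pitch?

22

E3 at fret 8 is E3 + 8 semitones = C4.
The open D2 string is 14 semitones below the open E3, so the same pitch on the D2 string lies at fret 8 + 14 = 22.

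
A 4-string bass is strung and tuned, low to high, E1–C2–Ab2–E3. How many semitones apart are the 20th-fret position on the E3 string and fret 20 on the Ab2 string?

E3 at fret 20 → C5 (MIDI 72); Ab2 at fret 20 → E4 (MIDI 64).
72 − 64 = 8, so the two pitches are 8 semitones apart, with C5 the higher.

8 semitones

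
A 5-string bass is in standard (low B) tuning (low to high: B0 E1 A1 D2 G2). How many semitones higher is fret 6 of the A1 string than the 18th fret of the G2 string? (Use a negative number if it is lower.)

-22 semitones

A1 at fret 6 → D#2 (MIDI 39); G2 at fret 18 → C#4 (MIDI 61).
39 − 61 = -22, so the two pitches are 22 semitones apart.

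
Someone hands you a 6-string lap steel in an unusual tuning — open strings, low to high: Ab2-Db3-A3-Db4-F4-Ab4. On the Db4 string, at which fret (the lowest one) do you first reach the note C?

From Db4, count semitones up the chromatic scale until reaching C: Db–D–Eb–E–…–Bb–B–C — 11 steps.

11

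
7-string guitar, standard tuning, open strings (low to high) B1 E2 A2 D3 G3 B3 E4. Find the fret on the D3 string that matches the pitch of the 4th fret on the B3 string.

13

B3 at fret 4 is B3 + 4 semitones = D♯4.
The open D3 string is 9 semitones below the open B3, so the same pitch on the D3 string lies at fret 4 + 9 = 13.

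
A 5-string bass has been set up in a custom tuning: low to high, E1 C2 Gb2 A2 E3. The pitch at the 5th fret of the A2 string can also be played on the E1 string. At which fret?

A2 at fret 5 is A2 + 5 semitones = D3.
The open E1 string is 17 semitones below the open A2, so the same pitch on the E1 string lies at fret 5 + 17 = 22.

22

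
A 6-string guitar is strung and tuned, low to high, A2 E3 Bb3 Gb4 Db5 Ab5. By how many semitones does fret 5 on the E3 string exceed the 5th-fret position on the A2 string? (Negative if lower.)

E3 at fret 5 → A3 (MIDI 57); A2 at fret 5 → D3 (MIDI 50).
57 − 50 = 7, so the two pitches are 7 semitones apart.

7 semitones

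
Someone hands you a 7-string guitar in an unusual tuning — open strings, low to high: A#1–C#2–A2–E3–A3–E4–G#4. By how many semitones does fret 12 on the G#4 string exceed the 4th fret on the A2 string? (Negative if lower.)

G#4 at fret 12 → G#5 (MIDI 80); A2 at fret 4 → C#3 (MIDI 49).
80 − 49 = 31, so the two pitches are 31 semitones apart.

31 semitones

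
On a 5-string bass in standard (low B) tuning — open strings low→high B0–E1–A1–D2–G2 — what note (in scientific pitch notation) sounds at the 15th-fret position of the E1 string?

G2

The open E1 string plus 15 semitones: E–F–F#–G–…–F–F#–G.
The walk passes from B into C once, so the octave number goes from 1 to 2.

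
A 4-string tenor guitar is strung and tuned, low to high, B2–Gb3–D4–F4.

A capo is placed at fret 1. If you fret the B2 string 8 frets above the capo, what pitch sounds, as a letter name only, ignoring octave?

Ab

The capo raises the open B2 by 1 semitone to C3; fretting 8 more gives B2 + 1 + 8 = B2 + 9 semitones, landing on Ab.
(Also written G#.)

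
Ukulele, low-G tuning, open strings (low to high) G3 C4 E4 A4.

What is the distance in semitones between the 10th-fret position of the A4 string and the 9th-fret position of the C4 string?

10 semitones

A4 at fret 10 → G5 (MIDI 79); C4 at fret 9 → A4 (MIDI 69).
79 − 69 = 10, so the two pitches are 10 semitones apart, with G5 the higher.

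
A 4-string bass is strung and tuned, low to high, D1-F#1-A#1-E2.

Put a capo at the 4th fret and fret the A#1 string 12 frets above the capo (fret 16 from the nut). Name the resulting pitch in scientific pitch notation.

D3

The capo raises the open A#1 by 4 semitones to D2; fretting 12 more gives A#1 + 4 + 12 = A#1 + 16 semitones = D3.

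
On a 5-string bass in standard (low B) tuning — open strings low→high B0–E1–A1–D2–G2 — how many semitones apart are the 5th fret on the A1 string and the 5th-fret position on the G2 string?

10 semitones

A1 at fret 5 → D2 (MIDI 38); G2 at fret 5 → C3 (MIDI 48).
38 − 48 = -10, so the two pitches are 10 semitones apart, with C3 the higher.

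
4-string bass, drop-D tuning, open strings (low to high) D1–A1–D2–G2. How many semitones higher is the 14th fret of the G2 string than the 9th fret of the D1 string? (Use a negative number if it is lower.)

22 semitones

G2 at fret 14 → A3 (MIDI 57); D1 at fret 9 → B1 (MIDI 35).
57 − 35 = 22, so the two pitches are 22 semitones apart.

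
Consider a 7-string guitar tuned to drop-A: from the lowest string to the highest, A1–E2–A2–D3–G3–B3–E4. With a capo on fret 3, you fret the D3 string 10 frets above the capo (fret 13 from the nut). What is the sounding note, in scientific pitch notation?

D#4

The capo raises the open D3 by 3 semitones to F3; fretting 10 more gives D3 + 3 + 10 = D3 + 13 semitones = D#4.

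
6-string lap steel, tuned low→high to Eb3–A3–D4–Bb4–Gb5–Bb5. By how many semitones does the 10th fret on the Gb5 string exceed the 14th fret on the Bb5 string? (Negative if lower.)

Gb5 at fret 10 → E6 (MIDI 88); Bb5 at fret 14 → C7 (MIDI 96).
88 − 96 = -8, so the two pitches are 8 semitones apart.

-8 semitones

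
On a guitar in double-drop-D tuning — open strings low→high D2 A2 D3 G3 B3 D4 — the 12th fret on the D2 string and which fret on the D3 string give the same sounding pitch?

D2 at fret 12 is D2 + 12 semitones = D3.
The open D3 string is 12 semitones above the open D2, so the same pitch on the D3 string lies at fret 12 − 12 = 0.

0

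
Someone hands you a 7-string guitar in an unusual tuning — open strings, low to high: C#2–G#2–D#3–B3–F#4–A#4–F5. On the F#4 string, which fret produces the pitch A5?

15

A5 is 15 semitones above the open F#4 (F#–G–G#–A–…–G–G#–A), so it sits at fret 15.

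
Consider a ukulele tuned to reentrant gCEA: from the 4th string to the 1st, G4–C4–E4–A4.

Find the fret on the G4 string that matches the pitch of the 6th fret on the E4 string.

3

E4 at fret 6 is E4 + 6 semitones = A♯4.
The open G4 string is 3 semitones above the open E4, so the same pitch on the G4 string lies at fret 6 − 3 = 3.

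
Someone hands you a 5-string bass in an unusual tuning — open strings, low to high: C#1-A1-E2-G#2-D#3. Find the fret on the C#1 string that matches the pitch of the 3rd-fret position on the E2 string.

E2 at fret 3 is E2 + 3 semitones = G2.
The open C#1 string is 15 semitones below the open E2, so the same pitch on the C#1 string lies at fret 3 + 15 = 18.

18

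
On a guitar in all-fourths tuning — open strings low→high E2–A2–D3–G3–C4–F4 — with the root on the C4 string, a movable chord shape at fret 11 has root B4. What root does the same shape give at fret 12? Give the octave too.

Moving from fret 11 to fret 12 shifts the root by 1 semitone.
B4 up 1 semitone is C5.

C5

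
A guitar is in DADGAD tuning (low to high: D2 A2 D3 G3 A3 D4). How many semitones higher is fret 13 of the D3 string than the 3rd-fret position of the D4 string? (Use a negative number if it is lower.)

D3 at fret 13 → D#4 (MIDI 63); D4 at fret 3 → F4 (MIDI 65).
63 − 65 = -2, so the two pitches are 2 semitones apart.

-2 semitones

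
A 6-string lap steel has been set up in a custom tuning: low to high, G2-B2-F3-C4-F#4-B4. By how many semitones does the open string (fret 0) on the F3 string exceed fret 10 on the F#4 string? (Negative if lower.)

-23 semitones

F3 at fret 0 → F3 (MIDI 53); F#4 at fret 10 → E5 (MIDI 76).
53 − 76 = -23, so the two pitches are 23 semitones apart.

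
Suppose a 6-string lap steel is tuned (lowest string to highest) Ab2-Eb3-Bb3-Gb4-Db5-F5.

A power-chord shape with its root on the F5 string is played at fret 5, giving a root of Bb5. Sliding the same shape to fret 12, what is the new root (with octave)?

F6

Moving from fret 5 to fret 12 shifts the root by 7 semitones.
Bb5 up 7 semitones is F6.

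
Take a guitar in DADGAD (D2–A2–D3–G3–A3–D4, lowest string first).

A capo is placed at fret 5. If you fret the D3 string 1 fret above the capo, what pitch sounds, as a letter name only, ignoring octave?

The capo raises the open D3 by 5 semitones to G3; fretting 1 more gives D3 + 5 + 1 = D3 + 6 semitones, landing on G♯.

G♯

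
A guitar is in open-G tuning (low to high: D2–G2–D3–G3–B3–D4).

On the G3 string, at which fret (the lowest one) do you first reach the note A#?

From G3, count semitones up the chromatic scale until reaching A#: G–G#–A–A# — 3 steps.

3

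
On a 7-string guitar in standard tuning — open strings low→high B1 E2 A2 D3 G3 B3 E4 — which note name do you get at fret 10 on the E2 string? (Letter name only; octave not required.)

D

The open E2 string plus 10 semitones: E–F–F#–G–…–C–C#–D.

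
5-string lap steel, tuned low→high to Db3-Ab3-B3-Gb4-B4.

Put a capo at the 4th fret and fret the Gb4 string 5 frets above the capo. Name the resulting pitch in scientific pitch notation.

Eb5

The capo raises the open Gb4 by 4 semitones to Bb4; fretting 5 more gives Gb4 + 4 + 5 = Gb4 + 9 semitones = Eb5.
(Also written D#.)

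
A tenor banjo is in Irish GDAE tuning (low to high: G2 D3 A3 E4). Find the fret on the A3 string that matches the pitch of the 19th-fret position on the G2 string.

G2 at fret 19 is G2 + 19 semitones = D4.
The open A3 string is 14 semitones above the open G2, so the same pitch on the A3 string lies at fret 19 − 14 = 5.

5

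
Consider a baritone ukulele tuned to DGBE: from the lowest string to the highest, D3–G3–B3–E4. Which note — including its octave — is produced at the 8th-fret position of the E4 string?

The open E4 string plus 8 semitones: E–F–F#–G–G#–A–A#–B–C.
The walk passes from B into C once, so the octave number goes from 4 to 5.

C5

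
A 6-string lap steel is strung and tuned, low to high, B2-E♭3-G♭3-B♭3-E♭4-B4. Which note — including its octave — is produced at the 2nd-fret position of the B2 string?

Each fret is one semitone, so B2 + 2 = D♭3.

D♭3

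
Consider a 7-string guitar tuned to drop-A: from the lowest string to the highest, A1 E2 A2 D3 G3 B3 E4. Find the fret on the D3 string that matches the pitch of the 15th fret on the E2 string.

E2 at fret 15 is E2 + 15 semitones = G3.
The open D3 string is 10 semitones above the open E2, so the same pitch on the D3 string lies at fret 15 − 10 = 5.

5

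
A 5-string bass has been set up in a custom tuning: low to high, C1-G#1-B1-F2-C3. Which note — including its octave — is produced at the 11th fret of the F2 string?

E3

Each fret is one semitone, so F2 + 11 = E3.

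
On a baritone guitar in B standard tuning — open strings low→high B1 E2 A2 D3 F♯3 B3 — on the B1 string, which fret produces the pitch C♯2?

2

C♯2 is 2 semitones above the open B1 (B–C–C#), so it sits at fret 2.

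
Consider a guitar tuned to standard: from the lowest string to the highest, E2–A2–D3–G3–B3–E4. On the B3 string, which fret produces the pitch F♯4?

7

F♯4 is 7 semitones above the open B3 (B–C–C#–D–D#–E–F–F#), so it sits at fret 7.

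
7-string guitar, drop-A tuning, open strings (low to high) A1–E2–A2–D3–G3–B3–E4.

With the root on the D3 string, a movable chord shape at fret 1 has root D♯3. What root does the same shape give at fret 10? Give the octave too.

Moving from fret 1 to fret 10 shifts the root by 9 semitones.
D♯3 up 9 semitones is C4.

C4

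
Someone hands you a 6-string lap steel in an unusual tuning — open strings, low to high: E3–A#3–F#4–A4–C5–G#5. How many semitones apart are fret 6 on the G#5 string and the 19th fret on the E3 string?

15 semitones

G#5 at fret 6 → D6 (MIDI 86); E3 at fret 19 → B4 (MIDI 71).
86 − 71 = 15, so the two pitches are 15 semitones apart, with D6 the higher.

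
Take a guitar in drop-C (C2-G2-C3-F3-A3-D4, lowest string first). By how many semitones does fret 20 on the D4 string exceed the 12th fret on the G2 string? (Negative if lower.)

27 semitones

D4 at fret 20 → A♯5 (MIDI 82); G2 at fret 12 → G3 (MIDI 55).
82 − 55 = 27, so the two pitches are 27 semitones apart.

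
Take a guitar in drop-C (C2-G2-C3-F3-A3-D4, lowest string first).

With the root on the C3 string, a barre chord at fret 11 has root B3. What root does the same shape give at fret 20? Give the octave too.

G♯4

Moving from fret 11 to fret 20 shifts the root by 9 semitones.
B3 up 9 semitones is G♯4.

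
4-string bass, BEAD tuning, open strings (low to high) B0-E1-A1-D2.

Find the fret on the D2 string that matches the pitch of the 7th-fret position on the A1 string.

A1 at fret 7 is A1 + 7 semitones = E2.
The open D2 string is 5 semitones above the open A1, so the same pitch on the D2 string lies at fret 7 − 5 = 2.

2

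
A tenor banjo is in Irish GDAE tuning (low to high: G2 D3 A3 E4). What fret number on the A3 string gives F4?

8

F4 is 8 semitones above the open A3 (A–A#–B–C–C#–D–D#–E–F), so it sits at fret 8.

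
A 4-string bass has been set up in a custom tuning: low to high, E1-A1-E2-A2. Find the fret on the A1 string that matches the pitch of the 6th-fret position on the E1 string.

Fret 6 on E1 is MIDI 28 + 6 = 34 (B♭1). On the A1 string (open MIDI 33), that pitch is 34 − 33 = fret 1.

1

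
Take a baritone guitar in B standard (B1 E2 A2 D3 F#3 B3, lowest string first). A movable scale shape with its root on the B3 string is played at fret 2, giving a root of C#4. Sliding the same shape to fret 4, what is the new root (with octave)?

D#4

Moving from fret 2 to fret 4 shifts the root by 2 semitones.
C#4 up 2 semitones is D#4.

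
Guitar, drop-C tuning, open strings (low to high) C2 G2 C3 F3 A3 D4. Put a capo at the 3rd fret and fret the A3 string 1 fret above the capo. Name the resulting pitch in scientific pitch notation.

C#4

The capo raises the open A3 by 3 semitones to C4; fretting 1 more gives A3 + 3 + 1 = A3 + 4 semitones = C#4.
(Also written Db.)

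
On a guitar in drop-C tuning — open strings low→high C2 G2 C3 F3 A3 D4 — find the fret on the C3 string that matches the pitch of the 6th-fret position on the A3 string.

Fret 6 on A3 is MIDI 57 + 6 = 63 (D#4). On the C3 string (open MIDI 48), that pitch is 63 − 48 = fret 15.

15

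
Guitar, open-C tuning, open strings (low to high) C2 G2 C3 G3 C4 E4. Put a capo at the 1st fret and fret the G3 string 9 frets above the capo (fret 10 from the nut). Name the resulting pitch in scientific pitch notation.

The capo raises the open G3 by 1 semitone to G#3; fretting 9 more gives G3 + 1 + 9 = G3 + 10 semitones = F4.

F4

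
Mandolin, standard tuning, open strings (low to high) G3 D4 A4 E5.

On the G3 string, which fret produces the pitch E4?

E4 is 9 semitones above the open G3 (G–G#–A–A#–B–C–C#–D–D#–E), so it sits at fret 9.

9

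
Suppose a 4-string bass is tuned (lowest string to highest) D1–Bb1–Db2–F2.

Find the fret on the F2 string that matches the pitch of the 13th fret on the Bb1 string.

6

Fret 13 on Bb1 is MIDI 34 + 13 = 47 (B2). On the F2 string (open MIDI 41), that pitch is 47 − 41 = fret 6.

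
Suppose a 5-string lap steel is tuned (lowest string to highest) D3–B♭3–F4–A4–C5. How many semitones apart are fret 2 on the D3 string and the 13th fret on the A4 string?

D3 at fret 2 → E3 (MIDI 52); A4 at fret 13 → B♭5 (MIDI 82).
52 − 82 = -30, so the two pitches are 30 semitones apart, with B♭5 the higher.

30 semitones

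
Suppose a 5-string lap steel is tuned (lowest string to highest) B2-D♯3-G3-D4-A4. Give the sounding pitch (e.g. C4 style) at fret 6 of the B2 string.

F3

B2 is MIDI 47. Adding 6 gives 53, which is F3.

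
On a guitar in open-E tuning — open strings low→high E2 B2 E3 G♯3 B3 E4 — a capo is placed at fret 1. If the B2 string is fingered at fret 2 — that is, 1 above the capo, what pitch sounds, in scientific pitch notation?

The capo raises the open B2 by 1 semitone to C3; fretting 1 more gives B2 + 1 + 1 = B2 + 2 semitones = C♯3.
(Also written D♭.)

C♯3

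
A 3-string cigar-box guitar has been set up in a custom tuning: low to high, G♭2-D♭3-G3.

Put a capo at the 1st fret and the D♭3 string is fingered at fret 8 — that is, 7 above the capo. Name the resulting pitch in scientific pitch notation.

The capo raises the open D♭3 by 1 semitone to D3; fretting 7 more gives D♭3 + 1 + 7 = D♭3 + 8 semitones = A3.

A3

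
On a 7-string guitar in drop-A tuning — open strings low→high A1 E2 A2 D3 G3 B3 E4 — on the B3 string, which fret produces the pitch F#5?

19

F#5 is 19 semitones above the open B3 (B–C–C#–D–…–E–F–F#), so it sits at fret 19.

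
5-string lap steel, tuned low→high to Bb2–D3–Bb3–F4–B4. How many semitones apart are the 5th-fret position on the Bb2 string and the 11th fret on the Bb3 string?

Bb2 at fret 5 → Eb3 (MIDI 51); Bb3 at fret 11 → A4 (MIDI 69).
51 − 69 = -18, so the two pitches are 18 semitones apart, with A4 the higher.

18 semitones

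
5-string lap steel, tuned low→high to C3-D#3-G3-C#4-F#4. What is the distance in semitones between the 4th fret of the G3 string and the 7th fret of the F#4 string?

14 semitones

G3 at fret 4 → B3 (MIDI 59); F#4 at fret 7 → C#5 (MIDI 73).
59 − 73 = -14, so the two pitches are 14 semitones apart, with C#5 the higher.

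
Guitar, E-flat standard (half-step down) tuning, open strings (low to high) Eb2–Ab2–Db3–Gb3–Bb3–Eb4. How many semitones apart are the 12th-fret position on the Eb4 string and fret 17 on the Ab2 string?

Eb4 at fret 12 → Eb5 (MIDI 75); Ab2 at fret 17 → Db4 (MIDI 61).
75 − 61 = 14, so the two pitches are 14 semitones apart, with Eb5 the higher.

14 semitones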